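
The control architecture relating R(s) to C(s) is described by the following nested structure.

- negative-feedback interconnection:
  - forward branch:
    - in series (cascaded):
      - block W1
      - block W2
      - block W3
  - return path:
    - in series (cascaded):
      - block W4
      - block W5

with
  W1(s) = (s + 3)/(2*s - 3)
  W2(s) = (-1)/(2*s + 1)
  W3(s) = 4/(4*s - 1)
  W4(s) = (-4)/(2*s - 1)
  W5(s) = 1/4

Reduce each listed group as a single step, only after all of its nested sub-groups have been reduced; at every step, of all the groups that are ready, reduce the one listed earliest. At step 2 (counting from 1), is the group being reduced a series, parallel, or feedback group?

The answer is series.

Reasoning:
(1) multiply W1, W2, W3 (series)
(2) series reduction of W4, W5
(3) feedback reduction of (W1*W2*W3), (W4*W5)
At step 2 the group reduced is series.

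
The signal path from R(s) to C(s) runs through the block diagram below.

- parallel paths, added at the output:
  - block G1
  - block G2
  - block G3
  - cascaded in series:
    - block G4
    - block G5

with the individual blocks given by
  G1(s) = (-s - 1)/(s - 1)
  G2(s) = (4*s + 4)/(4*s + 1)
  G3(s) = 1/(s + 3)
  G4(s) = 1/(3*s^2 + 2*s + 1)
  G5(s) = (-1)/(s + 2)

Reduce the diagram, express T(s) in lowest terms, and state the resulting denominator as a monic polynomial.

[1] reduce the series chain G4, G5 = (-1)/(3*s^3 + 8*s^2 + 5*s + 2)
[2] sum the parallel branches G1, G2, G3, (G4*G5) = (-3*s^5 - 77*s^4 - 241*s^3 - 254*s^2 - 116*s - 29)/(12*s^6 + 59*s^5 + 62*s^4 - 36*s^3 - 56*s^2 - 35*s - 6)
No further cancellation is possible in the step-2 result, so that is T(s). Its denominator becomes monic after dividing by the leading coefficient 12.

Therefore the answer is s^6 + 59*s^5/12 + 31*s^4/6 - 3*s^3 - 14*s^2/3 - 35*s/12 - 1/2.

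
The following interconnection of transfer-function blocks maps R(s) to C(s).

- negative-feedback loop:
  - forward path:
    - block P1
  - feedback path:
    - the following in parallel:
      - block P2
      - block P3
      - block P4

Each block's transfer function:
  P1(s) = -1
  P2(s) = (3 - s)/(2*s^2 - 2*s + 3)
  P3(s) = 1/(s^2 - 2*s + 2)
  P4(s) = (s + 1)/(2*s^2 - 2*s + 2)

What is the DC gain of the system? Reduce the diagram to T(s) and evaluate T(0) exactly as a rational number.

First reduce the diagram to T(s).

Step 1: add P2, P3, P4 (parallel), giving (12*s^4 - 31*s^3 + 53*s^2 - 42*s + 24)/(4*s^6 - 16*s^5 + 38*s^4 - 54*s^3 + 54*s^2 - 32*s + 12)
Step 2: close the feedback loop around P1, (P2+P3+P4), giving (-4*s^6 + 16*s^5 - 38*s^4 + 54*s^3 - 54*s^2 + 32*s - 12)/(4*s^6 - 16*s^5 + 26*s^4 - 23*s^3 + s^2 + 10*s - 12)
DC gain: substitute s = 0 into T(s) from step 2: T(0) = -12/(-12) = 1.

Answer: 1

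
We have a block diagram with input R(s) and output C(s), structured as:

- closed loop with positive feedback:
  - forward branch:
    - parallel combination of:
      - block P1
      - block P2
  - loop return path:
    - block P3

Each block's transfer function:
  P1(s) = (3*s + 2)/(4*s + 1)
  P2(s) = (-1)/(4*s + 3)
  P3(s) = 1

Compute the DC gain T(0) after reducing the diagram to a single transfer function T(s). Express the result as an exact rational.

First reduce the diagram to T(s).

Step 1: reduce the parallel group P1, P2 gives (12*s^2 + 13*s + 5)/(16*s^2 + 16*s + 3)
Step 2: collapse the loop ((P1+P2) forward, P3 return) gives (12*s^2 + 13*s + 5)/(4*s^2 + 3*s - 2)
Step 2 gives the overall T(s). Then T(0) = 5/(-2) = -5/2.

Answer: -5/2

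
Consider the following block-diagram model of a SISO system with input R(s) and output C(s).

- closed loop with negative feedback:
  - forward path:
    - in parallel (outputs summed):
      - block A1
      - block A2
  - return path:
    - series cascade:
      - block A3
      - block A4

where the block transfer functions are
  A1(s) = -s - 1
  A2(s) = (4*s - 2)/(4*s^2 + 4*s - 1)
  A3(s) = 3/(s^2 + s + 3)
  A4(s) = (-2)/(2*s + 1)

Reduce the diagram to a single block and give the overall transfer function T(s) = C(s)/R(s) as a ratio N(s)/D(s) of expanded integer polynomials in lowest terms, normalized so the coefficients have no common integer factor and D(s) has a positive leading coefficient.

Reducing step by step:

Step 1: sum the parallel branches A1, A2 -> (-4*s^3 - 8*s^2 + s - 1)/(4*s^2 + 4*s - 1)
Step 2: series reduction of A3, A4 -> (-6)/(2*s^3 + 3*s^2 + 7*s + 3)
Step 3: feedback reduction of (A1+A2), (A3*A4): this yields T(s), and no further normalization is needed

Answer: (-8*s^6 - 28*s^5 - 50*s^4 - 67*s^3 - 20*s^2 - 4*s - 3)/(8*s^5 + 20*s^4 + 62*s^3 + 85*s^2 - s + 3)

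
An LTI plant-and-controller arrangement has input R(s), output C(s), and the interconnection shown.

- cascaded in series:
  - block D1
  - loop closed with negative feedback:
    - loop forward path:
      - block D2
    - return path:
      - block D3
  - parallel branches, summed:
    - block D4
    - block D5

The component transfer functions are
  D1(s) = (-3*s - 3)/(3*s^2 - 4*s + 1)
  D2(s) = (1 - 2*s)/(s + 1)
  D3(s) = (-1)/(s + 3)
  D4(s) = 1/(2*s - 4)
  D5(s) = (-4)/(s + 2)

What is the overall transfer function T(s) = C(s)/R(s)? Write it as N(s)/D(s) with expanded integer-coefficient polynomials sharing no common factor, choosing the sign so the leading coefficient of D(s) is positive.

(1) close the feedback loop around D2, D3 -> (-2*s^2 - 5*s + 3)/(s^2 + 6*s + 2)
(2) sum the parallel branches D4, D5 -> (18 - 7*s)/(2*s^2 - 8)
(3) multiply D1, [D2/(1+D2*D3)], (D4+D5) (series): this yields T(s), and no further normalization is needed

Final answer: (-42*s^4 - 39*s^3 + 336*s^2 + 171*s - 162)/(6*s^6 + 28*s^5 - 58*s^4 - 116*s^3 + 140*s^2 + 16*s - 16)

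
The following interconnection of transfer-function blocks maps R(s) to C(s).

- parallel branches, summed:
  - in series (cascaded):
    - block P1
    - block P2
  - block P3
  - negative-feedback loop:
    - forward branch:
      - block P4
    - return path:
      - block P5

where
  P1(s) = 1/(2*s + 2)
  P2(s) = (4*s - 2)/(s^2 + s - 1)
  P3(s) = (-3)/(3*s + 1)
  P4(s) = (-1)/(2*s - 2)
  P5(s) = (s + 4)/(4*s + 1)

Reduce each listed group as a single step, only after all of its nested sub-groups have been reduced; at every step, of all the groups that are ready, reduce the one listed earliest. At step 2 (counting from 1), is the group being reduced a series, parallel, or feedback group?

Step 1. combine P1, P2 in series
Step 2. apply the feedback formula to P4, P5
Step 3. sum the parallel branches (P1*P2), P3, [P4/(1+P4*P5)]
Step 2 collapses a feedback group.

Final answer: feedback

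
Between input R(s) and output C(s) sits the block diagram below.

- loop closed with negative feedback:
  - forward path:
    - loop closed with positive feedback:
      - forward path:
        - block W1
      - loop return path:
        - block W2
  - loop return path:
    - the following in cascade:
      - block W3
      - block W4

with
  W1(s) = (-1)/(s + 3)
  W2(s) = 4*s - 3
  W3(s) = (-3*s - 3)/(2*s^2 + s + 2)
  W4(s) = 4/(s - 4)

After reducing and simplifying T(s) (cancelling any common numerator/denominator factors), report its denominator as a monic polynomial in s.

1. collapse the loop (W1 forward, W2 return) -> (-1)/(5*s)
2. multiply W3, W4 (series) -> (-12*s - 12)/(2*s^3 - 7*s^2 - 2*s - 8)
3. feedback reduction of [W1/(1-W1*W2)], (W3*W4) -> (-2*s^3 + 7*s^2 + 2*s + 8)/(10*s^4 - 35*s^3 - 10*s^2 - 28*s + 12)
No further cancellation is possible in the step-3 result, so that is T(s). Its denominator becomes monic after dividing by the leading coefficient 10.

Therefore the answer is s^4 - 7*s^3/2 - s^2 - 14*s/5 + 6/5.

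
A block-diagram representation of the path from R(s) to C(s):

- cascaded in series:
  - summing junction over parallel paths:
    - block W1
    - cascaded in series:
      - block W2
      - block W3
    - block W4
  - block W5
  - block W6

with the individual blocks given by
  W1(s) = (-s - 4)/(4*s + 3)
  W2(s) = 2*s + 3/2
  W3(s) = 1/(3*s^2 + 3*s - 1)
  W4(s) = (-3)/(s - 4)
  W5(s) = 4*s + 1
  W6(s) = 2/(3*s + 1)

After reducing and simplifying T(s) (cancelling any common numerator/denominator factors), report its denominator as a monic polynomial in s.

The answer is s^5 - 23*s^4/12 - 22*s^3/3 - 37*s^2/9 + 13*s/36 + 1/3.

Reasoning:
Step 1. multiply W2, W3 (series) = (4*s + 3)/(6*s^2 + 6*s - 2)
Step 2. reduce the parallel group W1, (W2*W3), W4 = (-6*s^4 - 62*s^3 - 68*s^2 - 21*s - 50)/(24*s^4 - 54*s^3 - 158*s^2 - 46*s + 24)
Step 3. series reduction of (W1+(W2*W3)+W4), W5, W6 = (-24*s^5 - 254*s^4 - 334*s^3 - 152*s^2 - 221*s - 50)/(36*s^5 - 69*s^4 - 264*s^3 - 148*s^2 + 13*s + 12)
No further cancellation is possible in the step-3 result, so that is T(s). Its denominator becomes monic after dividing by the leading coefficient 36.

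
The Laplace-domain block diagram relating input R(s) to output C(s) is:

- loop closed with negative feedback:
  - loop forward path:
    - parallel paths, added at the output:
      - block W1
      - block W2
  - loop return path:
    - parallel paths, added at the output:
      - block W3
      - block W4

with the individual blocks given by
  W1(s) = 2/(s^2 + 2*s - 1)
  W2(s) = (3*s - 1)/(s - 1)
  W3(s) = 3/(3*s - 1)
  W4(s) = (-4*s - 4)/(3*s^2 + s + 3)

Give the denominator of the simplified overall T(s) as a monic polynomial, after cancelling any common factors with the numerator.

First reduce the diagram to T(s).

1. reduce the parallel group W1, W2 gives (3*s^3 + 5*s^2 - 3*s - 1)/(s^3 + s^2 - 3*s + 1)
2. reduce the parallel group W3, W4 gives (-3*s^2 - 5*s + 13)/(9*s^3 + 8*s - 3)
3. collapse the loop ((W1+W2) forward, (W3+W4) return) gives (27*s^6 + 45*s^5 - 3*s^4 + 22*s^3 - 39*s^2 + s + 3)/(9*s^6 - 49*s^4 + 37*s^3 + 56*s^2 - 17*s - 16)
Step 3 gives the fully reduced T(s), with no common factor left to cancel. The denominator's leading coefficient is 9, so divide each of its coefficients by 9 to get the monic form.

Answer: s^6 - 49*s^4/9 + 37*s^3/9 + 56*s^2/9 - 17*s/9 - 16/9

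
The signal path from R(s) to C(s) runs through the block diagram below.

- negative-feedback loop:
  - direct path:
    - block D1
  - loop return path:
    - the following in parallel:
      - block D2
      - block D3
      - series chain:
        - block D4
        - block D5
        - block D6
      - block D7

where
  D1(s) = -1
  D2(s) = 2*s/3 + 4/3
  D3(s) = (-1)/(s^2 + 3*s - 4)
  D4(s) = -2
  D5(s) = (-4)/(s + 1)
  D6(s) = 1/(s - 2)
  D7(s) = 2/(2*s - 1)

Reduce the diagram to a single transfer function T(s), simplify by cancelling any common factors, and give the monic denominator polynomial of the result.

First reduce the diagram to T(s).

1. reduce the series chain D4, D5, D6, giving 8/(s^2 - s - 2)
2. add D2, D3, (D4*D5*D6), D7 (parallel), giving (4*s^6 + 14*s^5 - 22*s^4 - 16*s^3 + 131*s^2 - 211*s + 106)/(6*s^5 + 9*s^4 - 60*s^3 + 15*s^2 + 54*s - 24)
3. reduce the feedback loop with forward D1 and return (D2+D3+(D4*D5*D6)+D7), giving (6*s^5 + 9*s^4 - 60*s^3 + 15*s^2 + 54*s - 24)/(4*s^6 + 8*s^5 - 31*s^4 + 44*s^3 + 116*s^2 - 265*s + 130)
That last expression is T(s), already simplified. Scaling its denominator by 1/4 (the reciprocal of the leading coefficient) yields the monic denominator.

Answer: s^6 + 2*s^5 - 31*s^4/4 + 11*s^3 + 29*s^2 - 265*s/4 + 65/2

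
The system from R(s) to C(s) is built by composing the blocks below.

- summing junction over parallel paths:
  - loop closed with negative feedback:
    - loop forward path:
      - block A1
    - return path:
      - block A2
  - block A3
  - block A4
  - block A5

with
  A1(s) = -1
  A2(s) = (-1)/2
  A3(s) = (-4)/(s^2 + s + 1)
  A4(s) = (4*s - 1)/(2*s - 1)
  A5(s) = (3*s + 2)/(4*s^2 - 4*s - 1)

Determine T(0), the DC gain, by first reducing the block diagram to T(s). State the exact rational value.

The answer is -17/3.

Reasoning:
Step 1. close the feedback loop around A1, A2 = (-2)/3
Step 2. parallel reduction of [A1/(1+A1*A2)], A3, A4, A5 = (32*s^5 + 14*s^4 - 83*s^3 + 120*s^2 - 30*s - 17)/(24*s^5 - 12*s^4 - 6*s^3 - 27*s^2 + 9*s + 3)
Evaluating the step-2 result (the overall T(s)) at s = 0 gives T(0) = -17/3.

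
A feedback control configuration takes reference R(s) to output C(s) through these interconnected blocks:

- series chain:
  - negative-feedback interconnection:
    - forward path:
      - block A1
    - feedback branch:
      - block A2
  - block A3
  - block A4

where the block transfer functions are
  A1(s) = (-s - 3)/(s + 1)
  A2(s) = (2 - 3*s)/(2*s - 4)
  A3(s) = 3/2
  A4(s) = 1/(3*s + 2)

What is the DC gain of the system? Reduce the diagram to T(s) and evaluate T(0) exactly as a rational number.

(1) apply the feedback formula to A1, A2: (-2*s^2 - 2*s + 12)/(5*s^2 + 5*s - 10)
(2) reduce the series chain [A1/(1+A1*A2)], A3, A4: (-3*s^2 - 3*s + 18)/(15*s^3 + 25*s^2 - 20*s - 20)
That last expression is T(s); at s = 0 only the constant terms survive, so T(0) = 18/(-20) = -9/10.

Final answer: -9/10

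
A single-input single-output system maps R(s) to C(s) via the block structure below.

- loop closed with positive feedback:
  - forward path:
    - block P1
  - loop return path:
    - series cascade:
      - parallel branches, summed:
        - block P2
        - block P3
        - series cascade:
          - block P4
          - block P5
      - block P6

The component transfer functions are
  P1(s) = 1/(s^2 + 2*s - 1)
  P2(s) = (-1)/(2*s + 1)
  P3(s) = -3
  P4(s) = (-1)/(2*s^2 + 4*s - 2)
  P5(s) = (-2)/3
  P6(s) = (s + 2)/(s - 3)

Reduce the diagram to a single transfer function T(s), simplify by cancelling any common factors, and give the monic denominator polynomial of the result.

Step 1: reduce the series chain P4, P5, giving 1/(3*s^2 + 6*s - 3)
Step 2: reduce the parallel group P2, P3, (P4*P5), giving (-18*s^3 - 48*s^2 - 4*s + 13)/(6*s^3 + 15*s^2 - 3)
Step 3: cascade (P2+P3+(P4*P5)), P6, giving (-18*s^4 - 84*s^3 - 100*s^2 + 5*s + 26)/(6*s^4 - 3*s^3 - 45*s^2 - 3*s + 9)
Step 4: collapse the loop (P1 forward, ((P2+P3+(P4*P5))*P6) return), giving (6*s^4 - 3*s^3 - 45*s^2 - 3*s + 9)/(6*s^6 + 9*s^5 - 39*s^4 - 6*s^3 + 148*s^2 + 16*s - 35)
Step 4 gives the fully reduced T(s), with no common factor left to cancel. The denominator's leading coefficient is 6, so divide each of its coefficients by 6 to get the monic form.

Therefore the answer is s^6 + 3*s^5/2 - 13*s^4/2 - s^3 + 74*s^2/3 + 8*s/3 - 35/6.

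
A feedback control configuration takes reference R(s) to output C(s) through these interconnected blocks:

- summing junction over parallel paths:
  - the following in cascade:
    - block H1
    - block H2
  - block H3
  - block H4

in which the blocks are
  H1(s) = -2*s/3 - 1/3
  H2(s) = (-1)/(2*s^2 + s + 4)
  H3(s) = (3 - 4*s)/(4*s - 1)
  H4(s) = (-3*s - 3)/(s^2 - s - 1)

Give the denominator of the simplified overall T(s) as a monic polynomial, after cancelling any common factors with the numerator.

(1) cascade H1, H2 -> (2*s + 1)/(6*s^2 + 3*s + 12)
(2) parallel reduction of (H1*H2), H3, H4 -> (-24*s^5 - 34*s^4 - 117*s^3 - 95*s^2 - 97*s + 1)/(24*s^5 - 18*s^4 + 15*s^3 - 63*s^2 - 33*s + 12)
Step 2 gives the fully reduced T(s), with no common factor left to cancel. The denominator's leading coefficient is 24, so divide each of its coefficients by 24 to get the monic form.

Answer: s^5 - 3*s^4/4 + 5*s^3/8 - 21*s^2/8 - 11*s/8 + 1/2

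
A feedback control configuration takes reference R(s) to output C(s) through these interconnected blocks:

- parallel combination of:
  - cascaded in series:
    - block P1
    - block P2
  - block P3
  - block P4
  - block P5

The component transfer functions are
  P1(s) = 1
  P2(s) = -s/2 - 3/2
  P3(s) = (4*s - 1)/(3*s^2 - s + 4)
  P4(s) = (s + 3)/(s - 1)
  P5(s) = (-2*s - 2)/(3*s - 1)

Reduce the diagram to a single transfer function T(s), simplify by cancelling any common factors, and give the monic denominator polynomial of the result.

First reduce the diagram to T(s).

(1) reduce the series chain P1, P2 -> -s/2 - 3/2
(2) parallel reduction of (P1*P2), P3, P4, P5 -> (-9*s^5 - 6*s^4 + 96*s^3 - 92*s^2 + 129*s - 22)/(18*s^4 - 30*s^3 + 38*s^2 - 34*s + 8)
Step 2 gives the fully reduced T(s), with no common factor left to cancel. The denominator's leading coefficient is 18, so divide each of its coefficients by 18 to get the monic form.

Answer: s^4 - 5*s^3/3 + 19*s^2/9 - 17*s/9 + 4/9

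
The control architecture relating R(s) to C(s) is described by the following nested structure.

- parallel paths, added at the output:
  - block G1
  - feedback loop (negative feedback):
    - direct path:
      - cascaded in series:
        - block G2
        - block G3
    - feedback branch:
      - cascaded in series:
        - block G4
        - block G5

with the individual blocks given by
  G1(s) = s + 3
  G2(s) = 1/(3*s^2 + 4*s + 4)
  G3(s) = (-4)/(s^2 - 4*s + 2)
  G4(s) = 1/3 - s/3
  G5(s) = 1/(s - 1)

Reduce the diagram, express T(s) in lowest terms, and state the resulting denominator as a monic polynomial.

The answer is s^4 - 8*s^3/3 - 2*s^2 - 8*s/3 + 28/9.

Reasoning:
[1] reduce the series chain G2, G3: (-4)/(3*s^4 - 8*s^3 - 6*s^2 - 8*s + 8)
[2] combine G4, G5 in series: (-1)/3
[3] apply the feedback formula to (G2*G3), (G4*G5): (-12)/(9*s^4 - 24*s^3 - 18*s^2 - 24*s + 28)
[4] combine G1, [(G2*G3)/(1+(G2*G3)*(G4*G5))] in parallel: (9*s^5 + 3*s^4 - 90*s^3 - 78*s^2 - 44*s + 72)/(9*s^4 - 24*s^3 - 18*s^2 - 24*s + 28)
No further cancellation is possible in the step-4 result, so that is T(s). Its denominator becomes monic after dividing by the leading coefficient 9.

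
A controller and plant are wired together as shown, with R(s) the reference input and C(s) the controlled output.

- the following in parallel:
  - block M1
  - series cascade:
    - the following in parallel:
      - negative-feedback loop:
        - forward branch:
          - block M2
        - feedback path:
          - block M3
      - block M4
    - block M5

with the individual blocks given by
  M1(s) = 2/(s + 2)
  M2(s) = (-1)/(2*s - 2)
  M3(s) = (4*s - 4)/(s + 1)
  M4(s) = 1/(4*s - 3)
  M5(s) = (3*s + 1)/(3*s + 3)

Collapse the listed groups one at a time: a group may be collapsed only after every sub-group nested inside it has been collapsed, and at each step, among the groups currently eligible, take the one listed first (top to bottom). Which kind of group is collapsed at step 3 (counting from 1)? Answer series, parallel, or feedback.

1. collapse the loop (M2 forward, M3 return)
2. parallel reduction of [M2/(1+M2*M3)], M4
3. combine ([M2/(1+M2*M3)]+M4), M5 in series
4. parallel reduction of M1, (([M2/(1+M2*M3)]+M4)*M5)
Step 3 collapses a series group.

Therefore the answer is series.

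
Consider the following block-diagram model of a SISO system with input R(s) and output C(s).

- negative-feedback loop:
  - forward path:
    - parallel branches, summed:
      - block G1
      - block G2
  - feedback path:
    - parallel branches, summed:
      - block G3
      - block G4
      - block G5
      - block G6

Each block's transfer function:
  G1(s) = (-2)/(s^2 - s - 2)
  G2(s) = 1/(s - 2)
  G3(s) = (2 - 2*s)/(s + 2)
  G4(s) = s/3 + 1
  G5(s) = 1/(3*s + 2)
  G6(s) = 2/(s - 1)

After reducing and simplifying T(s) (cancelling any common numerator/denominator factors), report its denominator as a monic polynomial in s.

Step 1. combine G1, G2 in parallel: (s - 1)/(s^2 - s - 2)
Step 2. combine G3, G4, G5, G6 in parallel: (3*s^4 - 4*s^3 + 56*s^2 + 41*s - 6)/(9*s^3 + 15*s^2 - 12*s - 12)
Step 3. close the feedback loop around (G1+G2), (G3+G4+G5+G6): (9*s^2 + 24*s + 12)/(12*s^3 + 23*s^2 + 49*s + 30)
Step 3 gives the fully reduced T(s), with no common factor left to cancel. The denominator's leading coefficient is 12, so divide each of its coefficients by 12 to get the monic form.

Answer: s^3 + 23*s^2/12 + 49*s/12 + 5/2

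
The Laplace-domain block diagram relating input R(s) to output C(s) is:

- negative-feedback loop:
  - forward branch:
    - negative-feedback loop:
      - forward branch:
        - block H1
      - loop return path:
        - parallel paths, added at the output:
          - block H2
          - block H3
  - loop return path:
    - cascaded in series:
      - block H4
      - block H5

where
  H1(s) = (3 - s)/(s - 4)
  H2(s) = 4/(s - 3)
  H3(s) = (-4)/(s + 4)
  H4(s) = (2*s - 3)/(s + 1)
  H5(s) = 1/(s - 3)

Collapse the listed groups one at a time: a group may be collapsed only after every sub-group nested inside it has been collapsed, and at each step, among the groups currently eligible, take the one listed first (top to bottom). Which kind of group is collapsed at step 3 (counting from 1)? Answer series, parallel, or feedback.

[1] sum the parallel branches H2, H3
[2] apply the feedback formula to H1, (H2+H3)
[3] cascade H4, H5
[4] reduce the feedback loop with forward [H1/(1+H1*(H2+H3))] and return (H4*H5)
So the answer for step 3 is series.

Answer: series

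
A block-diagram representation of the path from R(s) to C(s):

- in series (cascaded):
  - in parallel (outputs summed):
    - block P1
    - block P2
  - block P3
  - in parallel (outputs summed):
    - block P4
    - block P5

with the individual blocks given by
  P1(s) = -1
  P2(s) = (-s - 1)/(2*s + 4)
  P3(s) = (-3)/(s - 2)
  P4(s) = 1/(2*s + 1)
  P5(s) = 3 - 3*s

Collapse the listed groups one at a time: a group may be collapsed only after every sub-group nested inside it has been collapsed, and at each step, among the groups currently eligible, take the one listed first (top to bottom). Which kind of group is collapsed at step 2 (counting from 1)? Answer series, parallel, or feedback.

(1) add P1, P2 (parallel)
(2) combine P4, P5 in parallel
(3) cascade (P1+P2), P3, (P4+P5)
At step 2 the group reduced is parallel.

Hence the answer: parallel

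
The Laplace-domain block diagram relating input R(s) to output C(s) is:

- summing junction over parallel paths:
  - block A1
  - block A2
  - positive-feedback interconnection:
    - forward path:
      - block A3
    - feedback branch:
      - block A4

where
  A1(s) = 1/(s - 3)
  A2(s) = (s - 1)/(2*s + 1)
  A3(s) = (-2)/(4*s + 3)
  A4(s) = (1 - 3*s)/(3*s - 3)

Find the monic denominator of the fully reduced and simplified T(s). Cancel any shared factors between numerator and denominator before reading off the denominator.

Reducing step by step:

Step 1. collapse the loop (A3 forward, A4 return); result (6 - 6*s)/(12*s^2 - 9*s - 7)
Step 2. combine A1, A2, [A3/(1-A3*A4)] in parallel; result (12*s^4 - 45*s^3 + 101*s^2 - 34*s - 46)/(24*s^4 - 78*s^3 - 5*s^2 + 62*s + 21)
T(s) is the step-2 result (common factors already cancelled). Leading coefficient of the denominator: 24. Divide through by 24 for the monic polynomial.

Answer: s^4 - 13*s^3/4 - 5*s^2/24 + 31*s/12 + 7/8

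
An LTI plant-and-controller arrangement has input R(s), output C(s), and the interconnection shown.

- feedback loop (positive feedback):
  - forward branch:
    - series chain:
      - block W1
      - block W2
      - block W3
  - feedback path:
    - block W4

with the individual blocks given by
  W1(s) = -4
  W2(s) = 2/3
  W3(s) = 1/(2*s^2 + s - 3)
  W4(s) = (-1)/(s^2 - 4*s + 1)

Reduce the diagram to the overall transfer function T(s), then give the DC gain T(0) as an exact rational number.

(1) multiply W1, W2, W3 (series) -> (-8)/(6*s^2 + 3*s - 9)
(2) collapse the loop ((W1*W2*W3) forward, W4 return) -> (-8*s^2 + 32*s - 8)/(6*s^4 - 21*s^3 - 15*s^2 + 39*s - 17)
The step-2 result is T(s). Setting s = 0: T(0) = -8/(-17) = 8/17.

Final answer: 8/17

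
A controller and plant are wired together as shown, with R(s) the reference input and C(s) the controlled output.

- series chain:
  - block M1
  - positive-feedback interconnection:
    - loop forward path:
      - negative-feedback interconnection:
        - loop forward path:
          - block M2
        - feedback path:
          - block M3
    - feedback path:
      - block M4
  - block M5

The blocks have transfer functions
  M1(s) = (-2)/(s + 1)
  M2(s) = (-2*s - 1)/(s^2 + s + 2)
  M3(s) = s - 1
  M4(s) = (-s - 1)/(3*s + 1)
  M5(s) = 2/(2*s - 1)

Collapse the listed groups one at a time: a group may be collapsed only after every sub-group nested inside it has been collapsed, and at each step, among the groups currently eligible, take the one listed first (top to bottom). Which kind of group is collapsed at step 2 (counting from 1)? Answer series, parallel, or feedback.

Reducing step by step:

Step 1. reduce the feedback loop with forward M2 and return M3
Step 2. apply the feedback formula to [M2/(1+M2*M3)], M4
Step 3. multiply M1, [[M2/(1+M2*M3)]/(1-[M2/(1+M2*M3)]*M4)], M5 (series)
So the answer for step 2 is feedback.

Answer: feedback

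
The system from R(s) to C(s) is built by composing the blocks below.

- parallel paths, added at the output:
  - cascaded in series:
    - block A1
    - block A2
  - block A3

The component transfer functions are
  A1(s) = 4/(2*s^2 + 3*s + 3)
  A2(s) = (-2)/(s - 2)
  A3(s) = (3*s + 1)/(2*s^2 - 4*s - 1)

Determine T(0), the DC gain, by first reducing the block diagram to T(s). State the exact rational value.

Step 1: series reduction of A1, A2 = (-8)/(2*s^3 - s^2 - 3*s - 6)
Step 2: add (A1*A2), A3 (parallel) = (6*s^4 - s^3 - 26*s^2 + 11*s + 2)/(4*s^5 - 10*s^4 - 4*s^3 + s^2 + 27*s + 6)
Evaluating the step-2 result (the overall T(s)) at s = 0 gives T(0) = 2/6 = 1/3.

Therefore the answer is 1/3.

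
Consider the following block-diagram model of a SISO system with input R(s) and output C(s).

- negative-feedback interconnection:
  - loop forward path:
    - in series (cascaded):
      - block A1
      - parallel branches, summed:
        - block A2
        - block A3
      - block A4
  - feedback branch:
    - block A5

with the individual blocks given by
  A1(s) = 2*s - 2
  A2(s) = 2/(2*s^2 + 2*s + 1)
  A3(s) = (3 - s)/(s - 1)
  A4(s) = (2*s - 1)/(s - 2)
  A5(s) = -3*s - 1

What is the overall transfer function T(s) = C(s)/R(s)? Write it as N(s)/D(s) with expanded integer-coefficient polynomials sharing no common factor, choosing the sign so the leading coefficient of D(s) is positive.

Answer: (-8*s^4 + 20*s^3 + 20*s^2 - 10*s - 2)/(24*s^5 - 52*s^4 - 78*s^3 + 8*s^2 + 13*s)

Working:
(1) parallel reduction of A2, A3 gives (-2*s^3 + 4*s^2 + 7*s + 1)/(2*s^3 - s - 1)
(2) series reduction of A1, (A2+A3), A4 gives (-8*s^4 + 20*s^3 + 20*s^2 - 10*s - 2)/(2*s^3 - 2*s^2 - 3*s - 2)
(3) reduce the feedback loop with forward (A1*(A2+A3)*A4) and return A5, giving the overall T(s)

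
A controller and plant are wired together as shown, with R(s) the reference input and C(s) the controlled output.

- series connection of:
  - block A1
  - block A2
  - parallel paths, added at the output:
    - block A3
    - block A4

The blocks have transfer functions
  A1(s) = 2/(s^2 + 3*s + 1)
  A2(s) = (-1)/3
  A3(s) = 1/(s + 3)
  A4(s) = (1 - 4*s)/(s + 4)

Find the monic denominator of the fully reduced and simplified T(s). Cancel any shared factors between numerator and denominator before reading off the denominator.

The answer is s^4 + 10*s^3 + 34*s^2 + 43*s + 12.

Reasoning:
Step 1: add A3, A4 (parallel), giving (-4*s^2 - 10*s + 7)/(s^2 + 7*s + 12)
Step 2: cascade A1, A2, (A3+A4), giving (8*s^2 + 20*s - 14)/(3*s^4 + 30*s^3 + 102*s^2 + 129*s + 36)
The result of step 2 is T(s) in lowest terms. Its denominator has leading coefficient 3; dividing the denominator through by 3 makes it monic.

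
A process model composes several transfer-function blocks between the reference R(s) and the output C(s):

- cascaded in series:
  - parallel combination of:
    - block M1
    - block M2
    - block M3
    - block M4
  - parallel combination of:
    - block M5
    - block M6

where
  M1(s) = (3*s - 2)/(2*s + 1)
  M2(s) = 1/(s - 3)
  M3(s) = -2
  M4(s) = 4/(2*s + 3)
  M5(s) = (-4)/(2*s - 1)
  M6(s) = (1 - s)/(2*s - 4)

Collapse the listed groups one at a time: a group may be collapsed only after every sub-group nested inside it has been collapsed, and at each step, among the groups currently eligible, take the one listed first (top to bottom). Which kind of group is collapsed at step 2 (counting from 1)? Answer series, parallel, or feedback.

(1) reduce the parallel group M1, M2, M3, M4
(2) add M5, M6 (parallel)
(3) series reduction of (M1+M2+M3+M4), (M5+M6)
At step 2 the group reduced is parallel.

Final answer: parallel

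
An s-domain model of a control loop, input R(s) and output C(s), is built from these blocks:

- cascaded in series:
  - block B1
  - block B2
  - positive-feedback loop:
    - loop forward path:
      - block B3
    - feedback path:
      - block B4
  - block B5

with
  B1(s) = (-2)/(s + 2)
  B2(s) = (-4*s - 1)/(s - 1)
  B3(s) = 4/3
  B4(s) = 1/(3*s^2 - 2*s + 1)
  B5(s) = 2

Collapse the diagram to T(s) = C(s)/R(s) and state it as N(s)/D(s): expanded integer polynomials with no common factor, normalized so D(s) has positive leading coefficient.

(1) close the feedback loop around B3, B4, giving (12*s^2 - 8*s + 4)/(9*s^2 - 6*s - 1)
(2) reduce the series chain B1, B2, [B3/(1-B3*B4)], B5: this yields T(s), and no further normalization is needed

Hence the answer: (192*s^3 - 80*s^2 + 32*s + 16)/(9*s^4 + 3*s^3 - 25*s^2 + 11*s + 2)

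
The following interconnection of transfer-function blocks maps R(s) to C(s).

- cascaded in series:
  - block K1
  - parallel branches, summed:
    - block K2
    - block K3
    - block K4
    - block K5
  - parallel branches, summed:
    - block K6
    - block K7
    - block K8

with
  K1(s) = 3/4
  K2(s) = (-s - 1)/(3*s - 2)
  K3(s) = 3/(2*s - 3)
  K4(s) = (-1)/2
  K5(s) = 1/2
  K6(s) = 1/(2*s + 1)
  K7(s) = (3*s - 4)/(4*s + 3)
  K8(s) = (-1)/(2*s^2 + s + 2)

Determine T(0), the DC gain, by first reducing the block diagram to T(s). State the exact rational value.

Answer: 5/16

Working:
Step 1. reduce the parallel group K2, K3, K4, K5: (-2*s^2 + 10*s - 3)/(6*s^2 - 13*s + 6)
Step 2. parallel reduction of K6, K7, K8: (12*s^4 + 4*s^3 + s^2 - 13*s - 5)/(16*s^4 + 28*s^3 + 32*s^2 + 23*s + 6)
Step 3. multiply K1, (K2+K3+K4+K5), (K6+K7+K8) (series): (-72*s^6 + 336*s^5 + 6*s^4 + 72*s^3 - 369*s^2 - 33*s + 45)/(384*s^6 - 160*s^5 - 304*s^4 - 440*s^3 - 284*s^2 + 240*s + 144)
That last expression is T(s); at s = 0 only the constant terms survive, so T(0) = 45/144 = 5/16.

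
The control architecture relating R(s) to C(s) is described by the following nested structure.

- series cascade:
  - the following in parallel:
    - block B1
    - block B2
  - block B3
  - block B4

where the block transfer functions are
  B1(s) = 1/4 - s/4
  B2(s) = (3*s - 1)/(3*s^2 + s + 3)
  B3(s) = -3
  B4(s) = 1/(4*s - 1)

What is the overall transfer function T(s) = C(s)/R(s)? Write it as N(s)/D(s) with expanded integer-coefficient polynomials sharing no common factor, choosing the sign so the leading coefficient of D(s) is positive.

Step 1: sum the parallel branches B1, B2 gives (-3*s^3 + 2*s^2 + 10*s - 1)/(12*s^2 + 4*s + 12)
Step 2: cascade (B1+B2), B3, B4, giving the overall T(s)

Answer: (9*s^3 - 6*s^2 - 30*s + 3)/(48*s^3 + 4*s^2 + 44*s - 12)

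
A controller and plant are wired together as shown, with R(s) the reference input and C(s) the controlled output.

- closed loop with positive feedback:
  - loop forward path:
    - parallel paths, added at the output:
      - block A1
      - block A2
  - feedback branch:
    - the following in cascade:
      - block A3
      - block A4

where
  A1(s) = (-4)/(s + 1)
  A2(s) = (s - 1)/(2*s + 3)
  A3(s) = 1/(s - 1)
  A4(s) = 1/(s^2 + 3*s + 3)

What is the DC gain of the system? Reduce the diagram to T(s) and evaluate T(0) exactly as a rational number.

(1) combine A1, A2 in parallel: (s^2 - 8*s - 13)/(2*s^2 + 5*s + 3)
(2) combine A3, A4 in series: 1/(s^3 + 2*s^2 - 3)
(3) feedback reduction of (A1+A2), (A3*A4): (s^5 - 6*s^4 - 29*s^3 - 29*s^2 + 24*s + 39)/(2*s^5 + 9*s^4 + 13*s^3 - s^2 - 7*s + 4)
Step 3 gives the overall T(s). Then T(0) = 39/4.

Hence the answer: 39/4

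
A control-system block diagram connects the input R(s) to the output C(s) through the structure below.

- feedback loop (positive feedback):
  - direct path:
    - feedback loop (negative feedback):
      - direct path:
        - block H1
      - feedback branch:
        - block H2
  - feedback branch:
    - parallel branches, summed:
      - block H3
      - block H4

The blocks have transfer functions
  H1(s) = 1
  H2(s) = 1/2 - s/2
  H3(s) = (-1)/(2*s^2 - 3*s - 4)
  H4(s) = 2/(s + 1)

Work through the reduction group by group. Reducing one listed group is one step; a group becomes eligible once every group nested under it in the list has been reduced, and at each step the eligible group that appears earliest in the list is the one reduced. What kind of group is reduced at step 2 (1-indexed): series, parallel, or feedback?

[1] reduce the feedback loop with forward H1 and return H2
[2] parallel reduction of H3, H4
[3] reduce the feedback loop with forward [H1/(1+H1*H2)] and return (H3+H4)
At step 2 the group reduced is parallel.

Final answer: parallel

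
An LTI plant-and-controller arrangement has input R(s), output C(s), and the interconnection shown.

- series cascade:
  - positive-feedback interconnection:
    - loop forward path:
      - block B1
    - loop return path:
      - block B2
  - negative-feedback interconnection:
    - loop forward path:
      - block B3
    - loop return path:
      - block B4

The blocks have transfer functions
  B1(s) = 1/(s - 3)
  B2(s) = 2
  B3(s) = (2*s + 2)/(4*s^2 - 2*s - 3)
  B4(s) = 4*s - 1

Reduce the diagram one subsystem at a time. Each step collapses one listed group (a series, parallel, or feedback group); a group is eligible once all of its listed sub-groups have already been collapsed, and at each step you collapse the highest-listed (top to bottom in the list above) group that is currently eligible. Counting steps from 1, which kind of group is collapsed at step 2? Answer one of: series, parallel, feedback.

Step 1. reduce the feedback loop with forward B1 and return B2
Step 2. reduce the feedback loop with forward B3 and return B4
Step 3. multiply [B1/(1-B1*B2)], [B3/(1+B3*B4)] (series)
Step 2 collapses a feedback group.

Hence the answer: feedback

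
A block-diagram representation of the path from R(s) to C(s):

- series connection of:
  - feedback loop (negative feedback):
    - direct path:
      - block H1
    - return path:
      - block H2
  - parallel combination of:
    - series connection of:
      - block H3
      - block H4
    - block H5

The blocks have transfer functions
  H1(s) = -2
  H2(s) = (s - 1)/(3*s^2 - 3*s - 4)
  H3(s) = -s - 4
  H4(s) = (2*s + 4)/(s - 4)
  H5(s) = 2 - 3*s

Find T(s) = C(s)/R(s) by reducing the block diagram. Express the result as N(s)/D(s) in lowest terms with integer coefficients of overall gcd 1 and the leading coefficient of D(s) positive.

Step 1 - feedback reduction of H1, H2: (-6*s^2 + 6*s + 8)/(3*s^2 - 5*s - 2)
Step 2 - series reduction of H3, H4: (-2*s^2 - 12*s - 16)/(s - 4)
Step 3 - combine (H3*H4), H5 in parallel: (-5*s^2 + 2*s - 24)/(s - 4)
Step 4 - cascade [H1/(1+H1*H2)], ((H3*H4)+H5), which is the overall transfer function T(s) = C(s)/R(s) in lowest terms

Final answer: (30*s^4 - 42*s^3 + 116*s^2 - 128*s - 192)/(3*s^3 - 17*s^2 + 18*s + 8)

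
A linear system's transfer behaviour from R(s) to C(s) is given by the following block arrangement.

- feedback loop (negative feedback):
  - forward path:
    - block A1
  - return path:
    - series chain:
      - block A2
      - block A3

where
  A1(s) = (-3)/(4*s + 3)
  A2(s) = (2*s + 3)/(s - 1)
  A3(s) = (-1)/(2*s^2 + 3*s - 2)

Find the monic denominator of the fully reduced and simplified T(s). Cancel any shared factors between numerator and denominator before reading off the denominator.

First reduce the diagram to T(s).

Step 1. series reduction of A2, A3 = (-2*s - 3)/(2*s^3 + s^2 - 5*s + 2)
Step 2. apply the feedback formula to A1, (A2*A3) = (-6*s^3 - 3*s^2 + 15*s - 6)/(8*s^4 + 10*s^3 - 17*s^2 - s + 15)
No further cancellation is possible in the step-2 result, so that is T(s). Its denominator becomes monic after dividing by the leading coefficient 8.

Answer: s^4 + 5*s^3/4 - 17*s^2/8 - s/8 + 15/8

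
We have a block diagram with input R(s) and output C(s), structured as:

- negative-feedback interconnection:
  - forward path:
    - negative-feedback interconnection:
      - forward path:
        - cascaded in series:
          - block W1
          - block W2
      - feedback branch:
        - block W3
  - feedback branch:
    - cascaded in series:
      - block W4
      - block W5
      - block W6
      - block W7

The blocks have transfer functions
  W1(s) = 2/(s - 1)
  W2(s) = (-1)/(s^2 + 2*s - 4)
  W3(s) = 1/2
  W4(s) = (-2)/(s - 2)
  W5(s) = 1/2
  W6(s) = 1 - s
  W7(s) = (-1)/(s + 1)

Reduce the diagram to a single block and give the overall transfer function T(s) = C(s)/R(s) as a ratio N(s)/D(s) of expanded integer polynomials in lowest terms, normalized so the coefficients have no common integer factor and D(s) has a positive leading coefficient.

The answer is (-2*s^2 + 2*s + 4)/(s^5 - 9*s^3 + 7*s^2 + 11*s - 8).

Reasoning:
(1) cascade W1, W2 = (-2)/(s^3 + s^2 - 6*s + 4)
(2) close the feedback loop around (W1*W2), W3 = (-2)/(s^3 + s^2 - 6*s + 3)
(3) series reduction of W4, W5, W6, W7 = (1 - s)/(s^2 - s - 2)
(4) reduce the feedback loop with forward [(W1*W2)/(1+(W1*W2)*W3)] and return (W4*W5*W6*W7); the result is T(s) itself (integer coefficients, no common factor, positive leading denominator coefficient)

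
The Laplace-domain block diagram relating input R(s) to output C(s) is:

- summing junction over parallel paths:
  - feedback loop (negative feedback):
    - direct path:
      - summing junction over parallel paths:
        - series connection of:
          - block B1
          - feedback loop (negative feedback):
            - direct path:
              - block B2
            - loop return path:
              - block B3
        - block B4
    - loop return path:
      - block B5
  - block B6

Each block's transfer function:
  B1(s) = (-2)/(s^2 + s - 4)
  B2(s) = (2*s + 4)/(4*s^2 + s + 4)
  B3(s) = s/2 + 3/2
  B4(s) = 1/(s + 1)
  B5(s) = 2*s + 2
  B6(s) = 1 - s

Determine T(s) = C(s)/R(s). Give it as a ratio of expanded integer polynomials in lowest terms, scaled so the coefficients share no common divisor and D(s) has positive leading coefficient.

Answer: (-15*s^6 - 33*s^5 + 40*s^4 + 110*s^3 + 108*s^2 - 92*s - 184)/(15*s^5 + 48*s^4 + 13*s^3 - 86*s^2 - 202*s - 136)

Working:
Step 1 - collapse the loop (B2 forward, B3 return): (2*s + 4)/(5*s^2 + 6*s + 10)
Step 2 - cascade B1, [B2/(1+B2*B3)]: (-4*s - 8)/(5*s^4 + 11*s^3 - 4*s^2 - 14*s - 40)
Step 3 - reduce the parallel group (B1*[B2/(1+B2*B3)]), B4: (5*s^4 + 11*s^3 - 8*s^2 - 26*s - 48)/(5*s^5 + 16*s^4 + 7*s^3 - 18*s^2 - 54*s - 40)
Step 4 - reduce the feedback loop with forward ((B1*[B2/(1+B2*B3)])+B4) and return B5: (5*s^4 + 11*s^3 - 8*s^2 - 26*s - 48)/(15*s^5 + 48*s^4 + 13*s^3 - 86*s^2 - 202*s - 136)
Step 5 - add [((B1*[B2/(1+B2*B3)])+B4)/(1+((B1*[B2/(1+B2*B3)])+B4)*B5)], B6 (parallel): this yields T(s), and no further normalization is needed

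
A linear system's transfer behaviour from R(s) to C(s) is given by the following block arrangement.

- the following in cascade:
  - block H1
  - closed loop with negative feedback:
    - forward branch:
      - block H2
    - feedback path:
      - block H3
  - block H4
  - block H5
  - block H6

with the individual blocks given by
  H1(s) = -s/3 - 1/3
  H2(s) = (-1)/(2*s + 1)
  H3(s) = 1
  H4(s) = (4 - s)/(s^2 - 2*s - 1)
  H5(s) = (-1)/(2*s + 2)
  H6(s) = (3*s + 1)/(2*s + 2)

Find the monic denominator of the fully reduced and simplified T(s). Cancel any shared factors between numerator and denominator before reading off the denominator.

Step 1: feedback reduction of H2, H3, giving (-1)/(2*s)
Step 2: cascade H1, [H2/(1+H2*H3)], H4, H5, H6, giving (3*s^2 - 11*s - 4)/(24*s^4 - 24*s^3 - 72*s^2 - 24*s)
T(s) is the step-2 result (common factors already cancelled). Leading coefficient of the denominator: 24. Divide through by 24 for the monic polynomial.

Final answer: s^4 - s^3 - 3*s^2 - s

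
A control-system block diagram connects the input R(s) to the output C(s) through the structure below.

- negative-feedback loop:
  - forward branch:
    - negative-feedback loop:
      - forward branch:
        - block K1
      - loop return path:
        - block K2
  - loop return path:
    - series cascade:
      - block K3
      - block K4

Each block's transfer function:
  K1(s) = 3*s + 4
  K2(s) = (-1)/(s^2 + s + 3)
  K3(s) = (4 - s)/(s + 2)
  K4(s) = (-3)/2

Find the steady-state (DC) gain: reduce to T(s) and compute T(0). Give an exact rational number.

Answer: -12/37

Working:
Step 1 - close the feedback loop around K1, K2, giving (3*s^3 + 7*s^2 + 13*s + 12)/(s^2 - 2*s - 1)
Step 2 - combine K3, K4 in series, giving (3*s - 12)/(2*s + 4)
Step 3 - feedback reduction of [K1/(1+K1*K2)], (K3*K4), giving (6*s^4 + 26*s^3 + 54*s^2 + 76*s + 48)/(9*s^4 - 13*s^3 - 45*s^2 - 130*s - 148)
Evaluating the step-3 result (the overall T(s)) at s = 0 gives T(0) = 48/(-148) = -12/37.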